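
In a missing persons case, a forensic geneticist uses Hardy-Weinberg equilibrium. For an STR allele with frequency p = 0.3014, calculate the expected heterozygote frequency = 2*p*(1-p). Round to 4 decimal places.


Hardy-Weinberg heterozygote frequency:
q = 1 - p = 1 - 0.3014 = 0.6986
2pq = 2 * 0.3014 * 0.6986 = 0.4211

0.4211


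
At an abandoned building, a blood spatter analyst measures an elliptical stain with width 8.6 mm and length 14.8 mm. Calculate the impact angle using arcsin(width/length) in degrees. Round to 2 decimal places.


Blood spatter impact angle calculation:
width / length = 8.6 / 14.8 = 0.581081
angle = arcsin(0.581081)
angle = 35.53 degrees

35.53


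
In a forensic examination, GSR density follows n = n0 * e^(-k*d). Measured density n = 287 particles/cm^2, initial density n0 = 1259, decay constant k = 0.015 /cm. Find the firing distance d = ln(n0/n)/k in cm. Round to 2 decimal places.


GSR distance calculation:
n0/n = 1259 / 287 = 4.38676
ln(n0/n) = 1.478591
d = 1.478591 / 0.015 = 98.57 cm

98.57


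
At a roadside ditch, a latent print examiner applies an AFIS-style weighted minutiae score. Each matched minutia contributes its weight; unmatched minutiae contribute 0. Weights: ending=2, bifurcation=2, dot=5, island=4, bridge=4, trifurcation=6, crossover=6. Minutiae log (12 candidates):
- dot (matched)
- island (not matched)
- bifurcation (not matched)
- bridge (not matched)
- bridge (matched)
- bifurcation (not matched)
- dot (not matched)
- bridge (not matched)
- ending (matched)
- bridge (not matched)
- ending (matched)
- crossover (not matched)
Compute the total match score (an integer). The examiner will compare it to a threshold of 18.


Weighted minutiae match score:
  dot: matched, +5 (running total 5)
  island: not matched, +0
  bifurcation: not matched, +0
  bridge: not matched, +0
  bridge: matched, +4 (running total 9)
  bifurcation: not matched, +0
  dot: not matched, +0
  bridge: not matched, +0
  ending: matched, +2 (running total 11)
  bridge: not matched, +0
  ending: matched, +2 (running total 13)
  crossover: not matched, +0
Total score = 13
Threshold = 18; verdict = inconclusive

13


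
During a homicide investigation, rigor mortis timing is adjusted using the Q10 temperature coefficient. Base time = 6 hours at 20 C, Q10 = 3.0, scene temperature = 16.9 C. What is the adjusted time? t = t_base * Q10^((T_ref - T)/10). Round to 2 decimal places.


Rigor mortis time adjustment:
Exponent = (T_ref - T_actual) / 10 = (20 - 16.9) / 10 = 0.31
Q10 factor = 3.0^0.31 = 1.40575
t_adjusted = 6 * 1.40575 = 8.43 hours

8.43


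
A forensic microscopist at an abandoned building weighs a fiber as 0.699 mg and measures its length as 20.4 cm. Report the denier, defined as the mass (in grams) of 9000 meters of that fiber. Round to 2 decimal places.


Denier calculation:
Mass in grams = 0.699 mg / 1000 = 0.000699 g
Length in meters = 20.4 cm / 100 = 0.204 m
Linear density = mass / length = 0.000699 / 0.204 = 0.00342647 g/m
Denier = (g/m) * 9000 = 0.00342647 * 9000 = 30.84

30.84


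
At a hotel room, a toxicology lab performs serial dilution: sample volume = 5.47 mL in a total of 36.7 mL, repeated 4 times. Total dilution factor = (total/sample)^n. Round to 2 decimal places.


Dilution factor calculation:
Single dilution = V_total / V_sample = 36.7 / 5.47 ≈ 6.709324
Number of dilutions = 4
Total DF = (36.7 / 5.47)^4 (full precision, rounded at the end) = 2026.35

2026.35


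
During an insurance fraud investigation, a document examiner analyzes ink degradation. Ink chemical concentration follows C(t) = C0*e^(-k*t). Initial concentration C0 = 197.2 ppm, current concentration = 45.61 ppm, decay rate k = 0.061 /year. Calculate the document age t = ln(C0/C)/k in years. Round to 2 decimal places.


Document age estimation:
C0/C = 197.2 / 45.61 = 4.323613
ln(C0/C) = 1.464091
t = 1.464091 / 0.061 = 24.00 years

24.00


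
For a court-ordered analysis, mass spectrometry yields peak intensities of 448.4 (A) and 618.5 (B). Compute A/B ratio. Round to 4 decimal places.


Spectral peak ratio:
Peak A = 448.4 counts
Peak B = 618.5 counts
Ratio = 448.4 / 618.5 = 0.7250

0.7250


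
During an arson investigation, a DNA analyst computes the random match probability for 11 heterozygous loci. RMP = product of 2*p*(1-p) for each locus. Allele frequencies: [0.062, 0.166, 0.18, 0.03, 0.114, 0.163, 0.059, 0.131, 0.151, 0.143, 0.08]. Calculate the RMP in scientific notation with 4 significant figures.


Computing RMP for 11 loci:
Locus 1: 2 * 0.062 * 0.938 = 0.116312
Locus 2: 2 * 0.166 * 0.834 = 0.276888
Locus 3: 2 * 0.18 * 0.82 = 0.2952
Locus 4: 2 * 0.03 * 0.97 = 0.0582
Locus 5: 2 * 0.114 * 0.886 = 0.202008
Locus 6: 2 * 0.163 * 0.837 = 0.272862
Locus 7: 2 * 0.059 * 0.941 = 0.111038
Locus 8: 2 * 0.131 * 0.869 = 0.227678
Locus 9: 2 * 0.151 * 0.849 = 0.256398
Locus 10: 2 * 0.143 * 0.857 = 0.245102
Locus 11: 2 * 0.08 * 0.92 = 0.1472
RMP = 7.132e-09

7.132e-09


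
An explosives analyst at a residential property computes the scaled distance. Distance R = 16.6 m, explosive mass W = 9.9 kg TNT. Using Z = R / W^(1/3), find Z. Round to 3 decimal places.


Scaled distance calculation:
W^(1/3) = 9.9^(1/3) = 2.147229
Z = R / W^(1/3) = 16.6 / 2.147229
Z = 7.731 m/kg^(1/3)

7.731


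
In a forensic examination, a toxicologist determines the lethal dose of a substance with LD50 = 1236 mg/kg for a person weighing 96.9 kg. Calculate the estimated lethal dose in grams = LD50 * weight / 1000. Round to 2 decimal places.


Lethal dose calculation:
Lethal dose = LD50 * body_weight / 1000
= 1236 * 96.9 / 1000
= 119768.4 / 1000
= 119.77 g

119.77


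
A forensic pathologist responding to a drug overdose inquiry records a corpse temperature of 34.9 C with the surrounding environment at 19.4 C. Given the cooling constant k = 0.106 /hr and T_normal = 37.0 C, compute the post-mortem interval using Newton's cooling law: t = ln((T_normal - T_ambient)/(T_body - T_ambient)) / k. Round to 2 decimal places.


Using Newton's law of cooling:
t = ln((T_normal - T_ambient) / (T_body - T_ambient)) / k
T_normal - T_ambient = 17.6
T_body - T_ambient = 15.5
Ratio = 1.135484
ln(ratio) = 0.127059
t = 0.127059 / 0.106 = 1.20 hours

1.20


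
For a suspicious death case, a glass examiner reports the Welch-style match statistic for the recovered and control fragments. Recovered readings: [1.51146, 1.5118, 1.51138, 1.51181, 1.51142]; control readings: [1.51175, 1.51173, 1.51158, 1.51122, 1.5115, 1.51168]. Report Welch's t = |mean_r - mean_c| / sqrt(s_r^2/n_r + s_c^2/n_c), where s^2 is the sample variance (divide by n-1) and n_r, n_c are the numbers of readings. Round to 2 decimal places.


Welch's t-criterion for glass RI comparison:
Recovered mean = sum / n_r = 7.55787 / 5 = 1.511574
Control mean = sum / n_c = 9.06946 / 6 = 1.5115767
Recovered sample variance s_r^2 = 4.528e-08
Control sample variance s_c^2 = 3.94667e-08
Welch SE (unpooled) = sqrt(s_r^2/n_r + s_c^2/n_c) = sqrt(9.056e-09 + 6.57778e-09) = sqrt(1.56338e-08) = 0.000125035
|mean_r - mean_c| = 2.66667e-06
t = 2.66667e-06 / 0.000125035 = 0.02

0.02


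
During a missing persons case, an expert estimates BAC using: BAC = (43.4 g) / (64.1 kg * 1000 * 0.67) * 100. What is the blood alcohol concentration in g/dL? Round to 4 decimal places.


Applying the Widmark formula:
BAC = (dose_g / (body_wt * 1000 * r)) * 100
Denominator = 64.1 * 1000 * 0.67 = 42947
BAC = (43.4 / 42947) * 100
BAC = 0.1011 g/dL

0.1011


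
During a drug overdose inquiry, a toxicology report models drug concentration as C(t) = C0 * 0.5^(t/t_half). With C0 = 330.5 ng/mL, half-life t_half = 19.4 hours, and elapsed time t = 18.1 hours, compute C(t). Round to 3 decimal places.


Drug concentration decay:
Number of half-lives = t / t_half = 18.1 / 19.4 = 0.93299
Decay factor = 0.5^0.93299 = 0.52377169
C(t) = 330.5 * 0.52377169 = 173.107 ng/mL

173.107


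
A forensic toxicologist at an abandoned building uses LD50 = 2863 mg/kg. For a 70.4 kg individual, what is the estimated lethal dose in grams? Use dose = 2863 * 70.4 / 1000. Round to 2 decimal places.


Lethal dose calculation:
Lethal dose = LD50 * body_weight / 1000
= 2863 * 70.4 / 1000
= 201555.2 / 1000
= 201.56 g

201.56


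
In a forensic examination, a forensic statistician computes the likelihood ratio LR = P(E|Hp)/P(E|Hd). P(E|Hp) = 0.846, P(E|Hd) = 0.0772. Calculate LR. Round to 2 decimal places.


Likelihood ratio calculation:
LR = P(E|Hp) / P(E|Hd)
LR = 0.846 / 0.0772
LR = 10.96

10.96


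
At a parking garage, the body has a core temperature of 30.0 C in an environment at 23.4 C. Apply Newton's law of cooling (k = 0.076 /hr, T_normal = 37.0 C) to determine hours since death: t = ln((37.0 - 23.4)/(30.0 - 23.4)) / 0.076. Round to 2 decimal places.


Using Newton's law of cooling:
t = ln((T_normal - T_ambient) / (T_body - T_ambient)) / k
T_normal - T_ambient = 13.6
T_body - T_ambient = 6.6
Ratio = 2.060606
ln(ratio) = 0.723
t = 0.723 / 0.076 = 9.51 hours

9.51


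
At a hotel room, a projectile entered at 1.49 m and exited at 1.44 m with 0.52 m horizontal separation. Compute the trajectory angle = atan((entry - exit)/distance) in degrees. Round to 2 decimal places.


Bullet trajectory angle:
Height difference = 1.49 - 1.44 = 0.05 m
angle = atan(0.05 / 0.52)
angle = atan(0.096154)
angle = 5.49 degrees

5.49


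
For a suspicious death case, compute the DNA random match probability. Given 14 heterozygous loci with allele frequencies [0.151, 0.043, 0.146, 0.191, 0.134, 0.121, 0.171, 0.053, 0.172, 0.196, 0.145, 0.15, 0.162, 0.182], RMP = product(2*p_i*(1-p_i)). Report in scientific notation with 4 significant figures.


Computing RMP for 14 loci:
Locus 1: 2 * 0.151 * 0.849 = 0.256398
Locus 2: 2 * 0.043 * 0.957 = 0.082302
Locus 3: 2 * 0.146 * 0.854 = 0.249368
Locus 4: 2 * 0.191 * 0.809 = 0.309038
Locus 5: 2 * 0.134 * 0.866 = 0.232088
Locus 6: 2 * 0.121 * 0.879 = 0.212718
Locus 7: 2 * 0.171 * 0.829 = 0.283518
Locus 8: 2 * 0.053 * 0.947 = 0.100382
Locus 9: 2 * 0.172 * 0.828 = 0.284832
Locus 10: 2 * 0.196 * 0.804 = 0.315168
Locus 11: 2 * 0.145 * 0.855 = 0.24795
Locus 12: 2 * 0.15 * 0.85 = 0.255
Locus 13: 2 * 0.162 * 0.838 = 0.271512
Locus 14: 2 * 0.182 * 0.818 = 0.297752
RMP = 1.048e-09

1.048e-09


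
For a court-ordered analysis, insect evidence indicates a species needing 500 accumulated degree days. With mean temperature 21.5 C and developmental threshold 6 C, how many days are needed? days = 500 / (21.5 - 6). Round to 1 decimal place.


Insect development time:
Effective temperature = avg_temp - T_base = 21.5 - 6 = 15.5 C
Days = ADD / effective_temp = 500 / 15.5 = 32.3 days

32.3


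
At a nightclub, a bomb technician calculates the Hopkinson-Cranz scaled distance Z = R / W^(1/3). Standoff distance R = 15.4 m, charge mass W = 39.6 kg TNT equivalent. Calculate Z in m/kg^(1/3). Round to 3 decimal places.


Scaled distance calculation:
W^(1/3) = 39.6^(1/3) = 3.408514
Z = R / W^(1/3) = 15.4 / 3.408514
Z = 4.518 m/kg^(1/3)

4.518


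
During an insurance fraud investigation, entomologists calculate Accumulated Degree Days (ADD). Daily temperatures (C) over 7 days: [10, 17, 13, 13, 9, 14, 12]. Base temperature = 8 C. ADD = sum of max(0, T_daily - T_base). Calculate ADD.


Computing ADD day by day:
Day 1: max(0, 10 - 8) = 2
Day 2: max(0, 17 - 8) = 9
Day 3: max(0, 13 - 8) = 5
Day 4: max(0, 13 - 8) = 5
Day 5: max(0, 9 - 8) = 1
Day 6: max(0, 14 - 8) = 6
Day 7: max(0, 12 - 8) = 4
Total ADD = 32

32


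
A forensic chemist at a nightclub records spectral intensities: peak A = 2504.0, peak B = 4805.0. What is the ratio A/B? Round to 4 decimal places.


Spectral peak ratio:
Peak A = 2504.0 counts
Peak B = 4805.0 counts
Ratio = 2504.0 / 4805.0 = 0.5211

0.5211


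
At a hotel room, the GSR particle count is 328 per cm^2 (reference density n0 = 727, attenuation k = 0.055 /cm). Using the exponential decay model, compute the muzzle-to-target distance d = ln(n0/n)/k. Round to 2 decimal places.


GSR distance calculation:
n0/n = 727 / 328 = 2.216463
ln(n0/n) = 0.795913
d = 0.795913 / 0.055 = 14.47 cm

14.47


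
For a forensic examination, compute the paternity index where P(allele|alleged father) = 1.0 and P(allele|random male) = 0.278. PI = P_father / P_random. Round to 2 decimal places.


Paternity Index calculation:
PI = P(allele|father) / P(allele|random)
PI = 1.0 / 0.278
PI = 3.60

3.60


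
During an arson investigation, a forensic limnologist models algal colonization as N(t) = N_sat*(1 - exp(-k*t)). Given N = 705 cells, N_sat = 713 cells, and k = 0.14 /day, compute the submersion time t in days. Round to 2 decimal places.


PMSI from diatom colonization curve:
N / N_sat = 705 / 713 = 0.98878
1 - N/N_sat = 0.01122
ln(1 - N/N_sat) = -4.490057
t = -ln(1 - N/N_sat) / k = -(-4.490057) / 0.14 = 32.07 days

32.07


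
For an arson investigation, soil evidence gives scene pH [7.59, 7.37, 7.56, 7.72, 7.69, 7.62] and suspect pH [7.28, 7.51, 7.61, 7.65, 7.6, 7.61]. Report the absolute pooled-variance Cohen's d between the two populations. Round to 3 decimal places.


Pooled-variance Cohen's d for soil pH comparison:
Scene mean = 45.55 / 6 = 7.591667
Suspect mean = 45.26 / 6 = 7.543333
Scene sample variance s_s^2 = 0.015417
Suspect sample variance s_c^2 = 0.018787
Pooled variance = ((n_s-1)*s_s^2 + (n_c-1)*s_c^2) / (n_s + n_c - 2) = 0.017102
Pooled SD = sqrt(0.017102) = 0.130775
Mean difference = 0.048333
|d| = |0.048333| / 0.130775 = 0.370

0.370


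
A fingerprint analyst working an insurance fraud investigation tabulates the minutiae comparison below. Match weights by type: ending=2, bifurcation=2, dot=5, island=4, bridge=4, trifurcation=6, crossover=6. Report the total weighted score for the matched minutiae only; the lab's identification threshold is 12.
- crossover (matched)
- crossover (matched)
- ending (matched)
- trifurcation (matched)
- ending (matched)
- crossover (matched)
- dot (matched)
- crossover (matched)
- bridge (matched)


Weighted minutiae match score:
  crossover: matched, +6 (running total 6)
  crossover: matched, +6 (running total 12)
  ending: matched, +2 (running total 14)
  trifurcation: matched, +6 (running total 20)
  ending: matched, +2 (running total 22)
  crossover: matched, +6 (running total 28)
  dot: matched, +5 (running total 33)
  crossover: matched, +6 (running total 39)
  bridge: matched, +4 (running total 43)
Total score = 43
Threshold = 12; verdict = identification

43


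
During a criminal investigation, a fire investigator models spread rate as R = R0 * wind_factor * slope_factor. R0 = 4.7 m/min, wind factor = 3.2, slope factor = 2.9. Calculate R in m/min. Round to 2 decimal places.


Fire spread rate calculation:
R = R0 * wind_factor * slope_factor
= 4.7 * 3.2 * 2.9
= 15.04 * 2.9
= 43.62 m/min

43.62


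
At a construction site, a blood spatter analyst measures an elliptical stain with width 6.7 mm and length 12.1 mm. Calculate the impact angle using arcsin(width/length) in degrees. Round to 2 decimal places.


Blood spatter impact angle calculation:
width / length = 6.7 / 12.1 = 0.553719
angle = arcsin(0.553719)
angle = 33.62 degrees

33.62


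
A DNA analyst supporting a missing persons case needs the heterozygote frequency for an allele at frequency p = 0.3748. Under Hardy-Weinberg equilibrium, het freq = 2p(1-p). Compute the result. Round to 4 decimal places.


Hardy-Weinberg heterozygote frequency:
q = 1 - p = 1 - 0.3748 = 0.6252
2pq = 2 * 0.3748 * 0.6252 = 0.4686

0.4686


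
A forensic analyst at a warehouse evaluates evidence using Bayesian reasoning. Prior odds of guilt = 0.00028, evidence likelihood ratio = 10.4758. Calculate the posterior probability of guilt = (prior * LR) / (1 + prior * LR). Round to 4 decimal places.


Bayesian evidence evaluation:
Posterior odds = prior_odds * LR = 0.00028 * 10.4758 = 0.002933224
Posterior probability = posterior_odds / (1 + posterior_odds)
= 0.002933224 / (1 + 0.002933224)
= 0.002933224 / 1.002933224
= 0.0029

0.0029


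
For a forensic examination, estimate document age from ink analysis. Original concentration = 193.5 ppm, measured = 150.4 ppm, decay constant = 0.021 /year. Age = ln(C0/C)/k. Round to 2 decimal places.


Document age estimation:
C0/C = 193.5 / 150.4 = 1.286569
ln(C0/C) = 0.251979
t = 0.251979 / 0.021 = 12.00 years

12.00


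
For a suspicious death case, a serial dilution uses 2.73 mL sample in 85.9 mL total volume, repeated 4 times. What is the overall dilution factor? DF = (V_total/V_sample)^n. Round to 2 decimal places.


Dilution factor calculation:
Single dilution = V_total / V_sample = 85.9 / 2.73 ≈ 31.465201
Number of dilutions = 4
Total DF = (85.9 / 2.73)^4 (full precision, rounded at the end) = 980216.63

980216.63


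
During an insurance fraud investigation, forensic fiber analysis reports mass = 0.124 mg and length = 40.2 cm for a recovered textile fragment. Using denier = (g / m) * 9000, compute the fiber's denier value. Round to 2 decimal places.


Denier calculation:
Mass in grams = 0.124 mg / 1000 = 0.000124 g
Length in meters = 40.2 cm / 100 = 0.402 m
Linear density = mass / length = 0.000124 / 0.402 = 0.00030846 g/m
Denier = (g/m) * 9000 = 0.00030846 * 9000 = 2.78

2.78


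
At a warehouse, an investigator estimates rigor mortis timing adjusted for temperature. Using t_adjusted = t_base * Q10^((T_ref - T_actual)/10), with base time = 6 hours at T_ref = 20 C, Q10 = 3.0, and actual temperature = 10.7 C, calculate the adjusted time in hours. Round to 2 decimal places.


Rigor mortis time adjustment:
Exponent = (T_ref - T_actual) / 10 = (20 - 10.7) / 10 = 0.93
Q10 factor = 3.0^0.93 = 2.77794
t_adjusted = 6 * 2.77794 = 16.67 hours

16.67


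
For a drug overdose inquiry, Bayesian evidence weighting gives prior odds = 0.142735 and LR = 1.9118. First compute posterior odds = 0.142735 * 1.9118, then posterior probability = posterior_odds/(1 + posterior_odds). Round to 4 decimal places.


Bayesian evidence evaluation:
Posterior odds = prior_odds * LR = 0.142735 * 1.9118 = 0.2728808
Posterior probability = posterior_odds / (1 + posterior_odds)
= 0.2728808 / (1 + 0.2728808)
= 0.2728808 / 1.2728808
= 0.2144

0.2144


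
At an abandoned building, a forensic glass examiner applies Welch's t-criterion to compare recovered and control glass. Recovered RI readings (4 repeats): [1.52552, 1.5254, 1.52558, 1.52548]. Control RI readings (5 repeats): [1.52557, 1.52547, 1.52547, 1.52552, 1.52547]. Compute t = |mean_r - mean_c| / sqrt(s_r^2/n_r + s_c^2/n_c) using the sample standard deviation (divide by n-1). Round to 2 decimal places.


Welch's t-criterion for glass RI comparison:
Recovered mean = sum / n_r = 6.10198 / 4 = 1.525495
Control mean = sum / n_c = 7.6275 / 5 = 1.5255
Recovered sample variance s_r^2 = 5.7e-09
Control sample variance s_c^2 = 2e-09
Welch SE (unpooled) = sqrt(s_r^2/n_r + s_c^2/n_c) = sqrt(1.425e-09 + 4e-10) = sqrt(1.825e-09) = 4.272e-05
|mean_r - mean_c| = 5e-06
t = 5e-06 / 4.272e-05 = 0.12

0.12


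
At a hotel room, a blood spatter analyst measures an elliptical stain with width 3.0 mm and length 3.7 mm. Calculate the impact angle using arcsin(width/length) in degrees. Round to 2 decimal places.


Blood spatter impact angle calculation:
width / length = 3.0 / 3.7 = 0.810811
angle = arcsin(0.810811)
angle = 54.18 degrees

54.18


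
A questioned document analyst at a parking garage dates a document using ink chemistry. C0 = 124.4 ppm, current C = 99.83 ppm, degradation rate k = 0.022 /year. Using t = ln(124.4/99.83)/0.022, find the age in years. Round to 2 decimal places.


Document age estimation:
C0/C = 124.4 / 99.83 = 1.246118
ln(C0/C) = 0.220033
t = 0.220033 / 0.022 = 10.00 years

10.00


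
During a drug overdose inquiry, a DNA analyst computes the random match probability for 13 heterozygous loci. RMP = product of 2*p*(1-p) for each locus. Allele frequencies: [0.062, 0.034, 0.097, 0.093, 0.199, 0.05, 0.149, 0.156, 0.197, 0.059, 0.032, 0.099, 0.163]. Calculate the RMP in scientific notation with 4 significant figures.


Computing RMP for 13 loci:
Locus 1: 2 * 0.062 * 0.938 = 0.116312
Locus 2: 2 * 0.034 * 0.966 = 0.065688
Locus 3: 2 * 0.097 * 0.903 = 0.175182
Locus 4: 2 * 0.093 * 0.907 = 0.168702
Locus 5: 2 * 0.199 * 0.801 = 0.318798
Locus 6: 2 * 0.05 * 0.95 = 0.095
Locus 7: 2 * 0.149 * 0.851 = 0.253598
Locus 8: 2 * 0.156 * 0.844 = 0.263328
Locus 9: 2 * 0.197 * 0.803 = 0.316382
Locus 10: 2 * 0.059 * 0.941 = 0.111038
Locus 11: 2 * 0.032 * 0.968 = 0.061952
Locus 12: 2 * 0.099 * 0.901 = 0.178398
Locus 13: 2 * 0.163 * 0.837 = 0.272862
RMP = 4.838e-11

4.838e-11


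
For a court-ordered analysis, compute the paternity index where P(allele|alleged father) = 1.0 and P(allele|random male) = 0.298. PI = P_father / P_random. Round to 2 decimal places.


Paternity Index calculation:
PI = P(allele|father) / P(allele|random)
PI = 1.0 / 0.298
PI = 3.36

3.36


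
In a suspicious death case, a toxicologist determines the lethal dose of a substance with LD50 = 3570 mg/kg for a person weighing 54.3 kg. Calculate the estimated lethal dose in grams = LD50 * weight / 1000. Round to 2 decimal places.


Lethal dose calculation:
Lethal dose = LD50 * body_weight / 1000
= 3570 * 54.3 / 1000
= 193851 / 1000
= 193.85 g

193.85


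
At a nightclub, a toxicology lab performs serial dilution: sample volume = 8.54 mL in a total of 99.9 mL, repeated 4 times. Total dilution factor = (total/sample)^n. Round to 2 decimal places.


Dilution factor calculation:
Single dilution = V_total / V_sample = 99.9 / 8.54 ≈ 11.697892
Number of dilutions = 4
Total DF = (99.9 / 8.54)^4 (full precision, rounded at the end) = 18725.37

18725.37


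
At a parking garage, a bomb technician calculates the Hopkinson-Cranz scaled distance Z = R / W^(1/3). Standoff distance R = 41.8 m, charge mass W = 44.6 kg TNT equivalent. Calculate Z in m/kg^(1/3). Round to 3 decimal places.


Scaled distance calculation:
W^(1/3) = 44.6^(1/3) = 3.546323
Z = R / W^(1/3) = 41.8 / 3.546323
Z = 11.787 m/kg^(1/3)

11.787


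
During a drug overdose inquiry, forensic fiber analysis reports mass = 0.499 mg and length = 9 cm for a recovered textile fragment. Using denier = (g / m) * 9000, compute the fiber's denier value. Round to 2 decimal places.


Denier calculation:
Mass in grams = 0.499 mg / 1000 = 0.000499 g
Length in meters = 9 cm / 100 = 0.09 m
Linear density = mass / length = 0.000499 / 0.09 = 0.00554444 g/m
Denier = (g/m) * 9000 = 0.00554444 * 9000 = 49.90

49.90


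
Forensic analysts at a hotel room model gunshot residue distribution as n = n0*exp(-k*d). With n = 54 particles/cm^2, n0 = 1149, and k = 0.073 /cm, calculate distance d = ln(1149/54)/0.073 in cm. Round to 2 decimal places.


GSR distance calculation:
n0/n = 1149 / 54 = 21.277778
ln(n0/n) = 3.057663
d = 3.057663 / 0.073 = 41.89 cm

41.89


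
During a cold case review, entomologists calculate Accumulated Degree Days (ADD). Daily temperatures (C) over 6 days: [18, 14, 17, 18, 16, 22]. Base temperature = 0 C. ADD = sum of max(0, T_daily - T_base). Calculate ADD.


Computing ADD day by day:
Day 1: max(0, 18 - 0) = 18
Day 2: max(0, 14 - 0) = 14
Day 3: max(0, 17 - 0) = 17
Day 4: max(0, 18 - 0) = 18
Day 5: max(0, 16 - 0) = 16
Day 6: max(0, 22 - 0) = 22
Total ADD = 105

105


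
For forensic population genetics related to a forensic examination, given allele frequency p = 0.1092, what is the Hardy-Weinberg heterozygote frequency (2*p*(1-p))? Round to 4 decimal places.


Hardy-Weinberg heterozygote frequency:
q = 1 - p = 1 - 0.1092 = 0.8908
2pq = 2 * 0.1092 * 0.8908 = 0.1946

0.1946


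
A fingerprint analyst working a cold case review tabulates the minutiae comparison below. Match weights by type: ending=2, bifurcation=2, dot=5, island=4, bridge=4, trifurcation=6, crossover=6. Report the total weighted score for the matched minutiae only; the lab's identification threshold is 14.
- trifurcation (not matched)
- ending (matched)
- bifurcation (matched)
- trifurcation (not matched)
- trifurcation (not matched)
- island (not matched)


Weighted minutiae match score:
  trifurcation: not matched, +0
  ending: matched, +2 (running total 2)
  bifurcation: matched, +2 (running total 4)
  trifurcation: not matched, +0
  trifurcation: not matched, +0
  island: not matched, +0
Total score = 4
Threshold = 14; verdict = inconclusive

4


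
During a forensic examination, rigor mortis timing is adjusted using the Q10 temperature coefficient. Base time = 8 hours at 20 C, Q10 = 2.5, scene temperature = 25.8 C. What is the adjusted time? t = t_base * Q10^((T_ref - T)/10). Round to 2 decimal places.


Rigor mortis time adjustment:
Exponent = (T_ref - T_actual) / 10 = (20 - 25.8) / 10 = -0.58
Q10 factor = 2.5^-0.58 = 0.58775
t_adjusted = 8 * 0.58775 = 4.70 hours

4.70


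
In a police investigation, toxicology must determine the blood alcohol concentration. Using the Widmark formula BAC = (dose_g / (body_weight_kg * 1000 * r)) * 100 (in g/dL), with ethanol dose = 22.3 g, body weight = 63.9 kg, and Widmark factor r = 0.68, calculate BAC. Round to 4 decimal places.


Applying the Widmark formula:
BAC = (dose_g / (body_wt * 1000 * r)) * 100
Denominator = 63.9 * 1000 * 0.68 = 43452
BAC = (22.3 / 43452) * 100
BAC = 0.0513 g/dL

0.0513


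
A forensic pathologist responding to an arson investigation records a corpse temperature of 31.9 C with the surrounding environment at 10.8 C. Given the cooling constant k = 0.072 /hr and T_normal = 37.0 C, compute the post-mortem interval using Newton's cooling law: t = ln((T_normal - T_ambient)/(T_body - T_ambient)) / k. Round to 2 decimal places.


Using Newton's law of cooling:
t = ln((T_normal - T_ambient) / (T_body - T_ambient)) / k
T_normal - T_ambient = 26.2
T_body - T_ambient = 21.1
Ratio = 1.241706
ln(ratio) = 0.216486
t = 0.216486 / 0.072 = 3.01 hours

3.01


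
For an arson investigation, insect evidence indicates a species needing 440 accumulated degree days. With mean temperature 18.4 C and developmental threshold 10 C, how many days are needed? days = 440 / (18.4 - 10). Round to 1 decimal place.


Insect development time:
Effective temperature = avg_temp - T_base = 18.4 - 10 = 8.4 C
Days = ADD / effective_temp = 440 / 8.4 = 52.4 days

52.4


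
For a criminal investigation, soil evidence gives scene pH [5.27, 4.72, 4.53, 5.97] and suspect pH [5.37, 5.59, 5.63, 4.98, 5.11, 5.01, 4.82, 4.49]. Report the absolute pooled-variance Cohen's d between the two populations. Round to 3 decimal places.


Pooled-variance Cohen's d for soil pH comparison:
Scene mean = 20.49 / 4 = 5.1225
Suspect mean = 41 / 8 = 5.125
Scene sample variance s_s^2 = 0.417692
Suspect sample variance s_c^2 = 0.151714
Pooled variance = ((n_s-1)*s_s^2 + (n_c-1)*s_c^2) / (n_s + n_c - 2) = 0.231507
Pooled SD = sqrt(0.231507) = 0.481152
Mean difference = -0.0025
|d| = |-0.0025| / 0.481152 = 0.005

0.005


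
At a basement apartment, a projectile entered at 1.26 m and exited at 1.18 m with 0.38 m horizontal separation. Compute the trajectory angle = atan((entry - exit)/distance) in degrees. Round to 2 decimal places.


Bullet trajectory angle:
Height difference = 1.26 - 1.18 = 0.08 m
angle = atan(0.08 / 0.38)
angle = atan(0.210526)
angle = 11.89 degrees

11.89


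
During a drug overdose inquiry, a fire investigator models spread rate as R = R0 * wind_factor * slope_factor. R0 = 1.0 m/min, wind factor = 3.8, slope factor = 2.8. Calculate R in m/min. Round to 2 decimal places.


Fire spread rate calculation:
R = R0 * wind_factor * slope_factor
= 1.0 * 3.8 * 2.8
= 3.8 * 2.8
= 10.64 m/min

10.64


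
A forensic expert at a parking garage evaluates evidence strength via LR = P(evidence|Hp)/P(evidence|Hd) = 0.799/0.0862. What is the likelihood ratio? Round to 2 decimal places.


Likelihood ratio calculation:
LR = P(E|Hp) / P(E|Hd)
LR = 0.799 / 0.0862
LR = 9.27

9.27


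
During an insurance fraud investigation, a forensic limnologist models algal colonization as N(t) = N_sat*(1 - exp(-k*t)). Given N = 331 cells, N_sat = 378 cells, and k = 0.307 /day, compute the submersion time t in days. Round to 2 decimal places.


PMSI from diatom colonization curve:
N / N_sat = 331 / 378 = 0.875661
1 - N/N_sat = 0.124339
ln(1 - N/N_sat) = -2.084744
t = -ln(1 - N/N_sat) / k = -(-2.084744) / 0.307 = 6.79 days

6.79


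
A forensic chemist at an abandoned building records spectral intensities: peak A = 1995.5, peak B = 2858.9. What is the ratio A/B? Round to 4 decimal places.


Spectral peak ratio:
Peak A = 1995.5 counts
Peak B = 2858.9 counts
Ratio = 1995.5 / 2858.9 = 0.6980

0.6980


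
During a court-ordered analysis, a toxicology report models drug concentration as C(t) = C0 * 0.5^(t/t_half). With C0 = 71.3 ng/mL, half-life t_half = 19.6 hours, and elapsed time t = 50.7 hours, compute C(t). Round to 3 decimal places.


Drug concentration decay:
Number of half-lives = t / t_half = 50.7 / 19.6 = 2.586735
Decay factor = 0.5^2.586735 = 0.16646203
C(t) = 71.3 * 0.16646203 = 11.869 ng/mL

11.869


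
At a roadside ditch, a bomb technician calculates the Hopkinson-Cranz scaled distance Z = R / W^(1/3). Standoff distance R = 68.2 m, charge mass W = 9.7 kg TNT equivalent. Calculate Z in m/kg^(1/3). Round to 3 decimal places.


Scaled distance calculation:
W^(1/3) = 9.7^(1/3) = 2.132671
Z = R / W^(1/3) = 68.2 / 2.132671
Z = 31.979 m/kg^(1/3)

31.979


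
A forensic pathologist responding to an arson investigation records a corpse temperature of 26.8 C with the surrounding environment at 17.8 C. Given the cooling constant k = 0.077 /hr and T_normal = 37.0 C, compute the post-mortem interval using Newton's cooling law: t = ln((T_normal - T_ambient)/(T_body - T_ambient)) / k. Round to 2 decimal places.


Using Newton's law of cooling:
t = ln((T_normal - T_ambient) / (T_body - T_ambient)) / k
T_normal - T_ambient = 19.2
T_body - T_ambient = 9.0
Ratio = 2.133333
ln(ratio) = 0.757686
t = 0.757686 / 0.077 = 9.84 hours

9.84


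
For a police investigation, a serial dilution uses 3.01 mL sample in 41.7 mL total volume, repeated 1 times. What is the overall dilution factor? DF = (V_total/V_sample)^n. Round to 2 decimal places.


Dilution factor calculation:
Single dilution = V_total / V_sample = 41.7 / 3.01 ≈ 13.853821
Number of dilutions = 1
Total DF = (41.7 / 3.01)^1 (full precision, rounded at the end) = 13.85

13.85


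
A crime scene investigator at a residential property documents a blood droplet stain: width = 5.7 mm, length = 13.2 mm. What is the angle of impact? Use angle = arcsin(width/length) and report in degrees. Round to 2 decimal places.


Blood spatter impact angle calculation:
width / length = 5.7 / 13.2 = 0.431818
angle = arcsin(0.431818)
angle = 25.58 degrees

25.58


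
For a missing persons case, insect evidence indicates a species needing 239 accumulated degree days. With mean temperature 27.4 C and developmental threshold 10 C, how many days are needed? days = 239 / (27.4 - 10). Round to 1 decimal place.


Insect development time:
Effective temperature = avg_temp - T_base = 27.4 - 10 = 17.4 C
Days = ADD / effective_temp = 239 / 17.4 = 13.7 days

13.7


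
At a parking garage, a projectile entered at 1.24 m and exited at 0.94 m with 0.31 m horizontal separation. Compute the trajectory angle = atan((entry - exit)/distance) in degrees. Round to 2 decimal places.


Bullet trajectory angle:
Height difference = 1.24 - 0.94 = 0.3 m
angle = atan(0.3 / 0.31)
angle = atan(0.967742)
angle = 44.06 degrees

44.06


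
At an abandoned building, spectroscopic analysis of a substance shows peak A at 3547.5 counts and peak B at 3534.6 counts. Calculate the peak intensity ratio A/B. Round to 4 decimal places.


Spectral peak ratio:
Peak A = 3547.5 counts
Peak B = 3534.6 counts
Ratio = 3547.5 / 3534.6 = 1.0036

1.0036


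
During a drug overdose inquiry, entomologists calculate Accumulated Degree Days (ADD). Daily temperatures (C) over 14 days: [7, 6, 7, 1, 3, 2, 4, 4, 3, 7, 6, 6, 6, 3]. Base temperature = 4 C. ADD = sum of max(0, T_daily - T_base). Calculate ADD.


Computing ADD day by day:
Day 1: max(0, 7 - 4) = 3
Day 2: max(0, 6 - 4) = 2
Day 3: max(0, 7 - 4) = 3
Day 4: max(0, 1 - 4) = 0
Day 5: max(0, 3 - 4) = 0
Day 6: max(0, 2 - 4) = 0
Day 7: max(0, 4 - 4) = 0
Day 8: max(0, 4 - 4) = 0
Day 9: max(0, 3 - 4) = 0
Day 10: max(0, 7 - 4) = 3
Day 11: max(0, 6 - 4) = 2
Day 12: max(0, 6 - 4) = 2
Day 13: max(0, 6 - 4) = 2
Day 14: max(0, 3 - 4) = 0
Total ADD = 17

17


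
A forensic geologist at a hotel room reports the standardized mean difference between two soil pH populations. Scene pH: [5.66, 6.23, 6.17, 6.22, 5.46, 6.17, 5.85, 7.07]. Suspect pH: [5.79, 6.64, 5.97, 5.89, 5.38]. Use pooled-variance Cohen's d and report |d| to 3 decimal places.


Pooled-variance Cohen's d for soil pH comparison:
Scene mean = 48.83 / 8 = 6.10375
Suspect mean = 29.67 / 5 = 5.934
Scene sample variance s_s^2 = 0.23537
Suspect sample variance s_c^2 = 0.20733
Pooled variance = ((n_s-1)*s_s^2 + (n_c-1)*s_c^2) / (n_s + n_c - 2) = 0.225173
Pooled SD = sqrt(0.225173) = 0.474524
Mean difference = 0.16975
|d| = |0.16975| / 0.474524 = 0.358

0.358


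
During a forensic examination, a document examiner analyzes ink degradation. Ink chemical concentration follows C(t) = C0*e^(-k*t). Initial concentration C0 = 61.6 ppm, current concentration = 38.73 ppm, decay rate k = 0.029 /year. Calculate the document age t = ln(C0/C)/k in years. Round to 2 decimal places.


Document age estimation:
C0/C = 61.6 / 38.73 = 1.590498
ln(C0/C) = 0.464047
t = 0.464047 / 0.029 = 16.00 years

16.00


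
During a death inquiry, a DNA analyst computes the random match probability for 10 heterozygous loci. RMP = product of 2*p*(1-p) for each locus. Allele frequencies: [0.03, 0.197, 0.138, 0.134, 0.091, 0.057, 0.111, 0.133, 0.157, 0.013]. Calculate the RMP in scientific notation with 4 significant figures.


Computing RMP for 10 loci:
Locus 1: 2 * 0.03 * 0.97 = 0.0582
Locus 2: 2 * 0.197 * 0.803 = 0.316382
Locus 3: 2 * 0.138 * 0.862 = 0.237912
Locus 4: 2 * 0.134 * 0.866 = 0.232088
Locus 5: 2 * 0.091 * 0.909 = 0.165438
Locus 6: 2 * 0.057 * 0.943 = 0.107502
Locus 7: 2 * 0.111 * 0.889 = 0.197358
Locus 8: 2 * 0.133 * 0.867 = 0.230622
Locus 9: 2 * 0.157 * 0.843 = 0.264702
Locus 10: 2 * 0.013 * 0.987 = 0.025662
RMP = 5.591e-09

5.591e-09


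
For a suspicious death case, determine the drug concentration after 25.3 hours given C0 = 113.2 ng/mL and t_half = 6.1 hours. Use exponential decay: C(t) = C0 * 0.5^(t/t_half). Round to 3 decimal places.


Drug concentration decay:
Number of half-lives = t / t_half = 25.3 / 6.1 = 4.147541
Decay factor = 0.5^4.147541 = 0.05642424
C(t) = 113.2 * 0.05642424 = 6.387 ng/mL

6.387


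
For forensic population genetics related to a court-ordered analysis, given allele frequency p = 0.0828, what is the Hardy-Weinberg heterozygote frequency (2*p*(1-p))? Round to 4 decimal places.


Hardy-Weinberg heterozygote frequency:
q = 1 - p = 1 - 0.0828 = 0.9172
2pq = 2 * 0.0828 * 0.9172 = 0.1519

0.1519


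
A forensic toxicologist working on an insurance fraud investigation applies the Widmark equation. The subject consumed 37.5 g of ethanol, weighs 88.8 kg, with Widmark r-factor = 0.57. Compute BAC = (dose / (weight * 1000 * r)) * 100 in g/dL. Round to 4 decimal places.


Applying the Widmark formula:
BAC = (dose_g / (body_wt * 1000 * r)) * 100
Denominator = 88.8 * 1000 * 0.57 = 50616
BAC = (37.5 / 50616) * 100
BAC = 0.0741 g/dL

0.0741


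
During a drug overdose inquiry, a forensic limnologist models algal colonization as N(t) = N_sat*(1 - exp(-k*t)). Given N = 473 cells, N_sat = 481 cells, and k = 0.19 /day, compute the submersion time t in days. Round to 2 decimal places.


PMSI from diatom colonization curve:
N / N_sat = 473 / 481 = 0.983368
1 - N/N_sat = 0.016632
ln(1 - N/N_sat) = -4.096427
t = -ln(1 - N/N_sat) / k = -(-4.096427) / 0.19 = 21.56 days

21.56


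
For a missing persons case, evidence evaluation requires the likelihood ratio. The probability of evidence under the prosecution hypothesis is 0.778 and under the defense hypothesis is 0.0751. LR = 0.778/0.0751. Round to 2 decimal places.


Likelihood ratio calculation:
LR = P(E|Hp) / P(E|Hd)
LR = 0.778 / 0.0751
LR = 10.36

10.36


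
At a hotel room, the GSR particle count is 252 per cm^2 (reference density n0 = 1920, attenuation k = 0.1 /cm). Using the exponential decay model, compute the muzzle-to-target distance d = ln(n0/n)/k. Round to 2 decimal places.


GSR distance calculation:
n0/n = 1920 / 252 = 7.619048
ln(n0/n) = 2.030651
d = 2.030651 / 0.1 = 20.31 cm

20.31


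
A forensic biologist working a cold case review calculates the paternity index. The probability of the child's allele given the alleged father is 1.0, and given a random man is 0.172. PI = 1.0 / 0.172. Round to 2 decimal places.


Paternity Index calculation:
PI = P(allele|father) / P(allele|random)
PI = 1.0 / 0.172
PI = 5.81

5.81


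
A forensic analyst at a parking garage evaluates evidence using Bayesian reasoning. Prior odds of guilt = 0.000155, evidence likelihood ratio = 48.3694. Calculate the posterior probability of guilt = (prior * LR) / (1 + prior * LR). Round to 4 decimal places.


Bayesian evidence evaluation:
Posterior odds = prior_odds * LR = 0.000155 * 48.3694 = 0.007497257
Posterior probability = posterior_odds / (1 + posterior_odds)
= 0.007497257 / (1 + 0.007497257)
= 0.007497257 / 1.007497257
= 0.0074

0.0074


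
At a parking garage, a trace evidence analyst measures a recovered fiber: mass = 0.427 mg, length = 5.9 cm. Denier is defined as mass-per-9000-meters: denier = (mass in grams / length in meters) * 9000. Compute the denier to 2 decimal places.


Denier calculation:
Mass in grams = 0.427 mg / 1000 = 0.000427 g
Length in meters = 5.9 cm / 100 = 0.059 m
Linear density = mass / length = 0.000427 / 0.059 = 0.00723729 g/m
Denier = (g/m) * 9000 = 0.00723729 * 9000 = 65.14

65.14


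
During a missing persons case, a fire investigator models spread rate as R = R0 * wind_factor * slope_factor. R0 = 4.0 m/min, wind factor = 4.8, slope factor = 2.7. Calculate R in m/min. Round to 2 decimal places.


Fire spread rate calculation:
R = R0 * wind_factor * slope_factor
= 4.0 * 4.8 * 2.7
= 19.2 * 2.7
= 51.84 m/min

51.84


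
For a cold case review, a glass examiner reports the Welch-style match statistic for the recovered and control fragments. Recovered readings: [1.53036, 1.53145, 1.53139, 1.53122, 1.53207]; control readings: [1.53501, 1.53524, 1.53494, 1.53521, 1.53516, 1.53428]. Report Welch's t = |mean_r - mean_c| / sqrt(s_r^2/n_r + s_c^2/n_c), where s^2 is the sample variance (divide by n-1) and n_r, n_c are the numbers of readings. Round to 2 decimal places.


Welch's t-criterion for glass RI comparison:
Recovered mean = sum / n_r = 7.65649 / 5 = 1.531298
Control mean = sum / n_c = 9.20984 / 6 = 1.5349733
Recovered sample variance s_r^2 = 3.7837e-07
Control sample variance s_c^2 = 1.29027e-07
Welch SE (unpooled) = sqrt(s_r^2/n_r + s_c^2/n_c) = sqrt(7.5674e-08 + 2.15044e-08) = sqrt(9.71784e-08) = 0.000311735
|mean_r - mean_c| = 0.00367533
t = 0.00367533 / 0.000311735 = 11.79

11.79


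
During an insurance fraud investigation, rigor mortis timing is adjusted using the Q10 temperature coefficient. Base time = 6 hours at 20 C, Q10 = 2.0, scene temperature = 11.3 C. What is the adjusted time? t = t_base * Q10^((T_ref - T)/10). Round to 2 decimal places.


Rigor mortis time adjustment:
Exponent = (T_ref - T_actual) / 10 = (20 - 11.3) / 10 = 0.87
Q10 factor = 2.0^0.87 = 1.82766
t_adjusted = 6 * 1.82766 = 10.97 hours

10.97


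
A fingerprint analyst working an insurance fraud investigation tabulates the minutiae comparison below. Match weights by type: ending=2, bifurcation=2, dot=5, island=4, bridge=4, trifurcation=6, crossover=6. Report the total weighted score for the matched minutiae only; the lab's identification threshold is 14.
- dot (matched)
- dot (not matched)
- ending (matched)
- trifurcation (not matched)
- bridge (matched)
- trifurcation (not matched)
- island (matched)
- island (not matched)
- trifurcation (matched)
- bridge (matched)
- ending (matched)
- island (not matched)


Weighted minutiae match score:
  dot: matched, +5 (running total 5)
  dot: not matched, +0
  ending: matched, +2 (running total 7)
  trifurcation: not matched, +0
  bridge: matched, +4 (running total 11)
  trifurcation: not matched, +0
  island: matched, +4 (running total 15)
  island: not matched, +0
  trifurcation: matched, +6 (running total 21)
  bridge: matched, +4 (running total 25)
  ending: matched, +2 (running total 27)
  island: not matched, +0
Total score = 27
Threshold = 14; verdict = identification

27
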